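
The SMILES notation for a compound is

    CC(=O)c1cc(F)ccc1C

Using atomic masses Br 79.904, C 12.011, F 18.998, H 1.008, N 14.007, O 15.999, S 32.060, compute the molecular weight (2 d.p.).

First, the molecular formula is C9H9FO (counting implicit H from valence).
  C: 9 × 12.011 = 108.099
  F: 1 × 18.998 = 18.998
  H: 9 × 1.008 = 9.072
  O: 1 × 15.999 = 15.999
Sum: 9×12.011 + 1×18.998 + 9×1.008 + 1×15.999 = 152.168 → 152.17 g/mol.

152.17 g/mol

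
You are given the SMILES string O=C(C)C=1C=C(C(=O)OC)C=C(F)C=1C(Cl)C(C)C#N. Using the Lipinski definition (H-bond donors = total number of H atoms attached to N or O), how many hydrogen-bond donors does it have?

0

Donors: find every N or O and count the H atoms it carries.
  atom 1 (O): bond orders sum to 2 → 0 H
  atom 8 (O): bond orders sum to 2 → 0 H
  atom 9 (O): bond orders sum to 2 → 0 H
  atom 20 (N): bond orders sum to 3 → 0 H
Lipinski HBD = 0.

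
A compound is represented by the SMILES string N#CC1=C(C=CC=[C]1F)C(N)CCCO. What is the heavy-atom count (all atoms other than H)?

Every atom symbol written in the SMILES (organic subset) is one heavy atom; implicit H are not written.
Heavy atoms by element → C:11, F:1, N:2, O:1.
Total: 15.

15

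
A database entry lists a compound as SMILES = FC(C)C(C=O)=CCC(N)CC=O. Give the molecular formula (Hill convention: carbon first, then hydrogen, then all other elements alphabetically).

C9H14FNO2

Walk through each heavy atom and fill implicit hydrogens from standard valence (C 4, N 3, O 2, S 2, halogen 1):
  atom 1: F (halogen, monovalent) → 0 H
  atom 2: C, bond orders sum to 3 (valence 4) → 1 H
  atom 3: C, bond orders sum to 1 (valence 4) → 3 H
  atom 4: C, bond orders sum to 4 (valence 4) → 0 H
  atom 5: C, bond orders sum to 3 (valence 4) → 1 H
  atom 6: O, bond orders sum to 2 (valence 2) → 0 H
  atom 7: C, bond orders sum to 3 (valence 4) → 1 H
  atom 8: C, bond orders sum to 2 (valence 4) → 2 H
  atom 9: C, bond orders sum to 3 (valence 4) → 1 H
  atom 10: N, bond orders sum to 1 (valence 3) → 2 H
  atom 11: C, bond orders sum to 2 (valence 4) → 2 H
  atom 12: C, bond orders sum to 3 (valence 4) → 1 H
  atom 13: O, bond orders sum to 2 (valence 2) → 0 H
Totals → C:9, H:14, F:1, N:1, O:2.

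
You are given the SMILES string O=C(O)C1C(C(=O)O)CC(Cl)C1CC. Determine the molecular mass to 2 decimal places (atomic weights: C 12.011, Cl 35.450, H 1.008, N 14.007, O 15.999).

220.65 g/mol

First, the molecular formula is C9H13ClO4 (counting implicit H from valence).
  C: 9 × 12.011 = 108.099
  Cl: 1 × 35.450 = 35.450
  H: 13 × 1.008 = 13.104
  O: 4 × 15.999 = 63.996
Sum: 9×12.011 + 1×35.450 + 13×1.008 + 4×15.999 = 220.649 → 220.65 g/mol.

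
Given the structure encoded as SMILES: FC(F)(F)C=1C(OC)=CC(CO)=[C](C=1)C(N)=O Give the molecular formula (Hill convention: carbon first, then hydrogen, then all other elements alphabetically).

Walk through each heavy atom and fill implicit hydrogens from standard valence (C 4, N 3, O 2, S 2, halogen 1):
  atom 1: F (halogen, monovalent) → 0 H
  atom 2: C, bond orders sum to 4 (valence 4) → 0 H
  atom 3: F (halogen, monovalent) → 0 H
  atom 4: F (halogen, monovalent) → 0 H
  atom 5: C, bond orders sum to 4 (valence 4) → 0 H
  atom 6: C, bond orders sum to 4 (valence 4) → 0 H
  atom 7: O, bond orders sum to 2 (valence 2) → 0 H
  atom 8: C, bond orders sum to 1 (valence 4) → 3 H
  atom 9: C, bond orders sum to 3 (valence 4) → 1 H
  atom 10: C, bond orders sum to 4 (valence 4) → 0 H
  atom 11: C, bond orders sum to 2 (valence 4) → 2 H
  atom 12: O, bond orders sum to 1 (valence 2) → 1 H
  atom 13: C with explicit H count 0
  atom 14: C, bond orders sum to 3 (valence 4) → 1 H
  atom 15: C, bond orders sum to 4 (valence 4) → 0 H
  atom 16: N, bond orders sum to 1 (valence 3) → 2 H
  atom 17: O, bond orders sum to 2 (valence 2) → 0 H
Totals → C:10, H:10, F:3, N:1, O:3.

C10H10F3NO3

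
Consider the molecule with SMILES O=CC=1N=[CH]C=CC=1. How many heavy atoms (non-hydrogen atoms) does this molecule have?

8

Every atom symbol written in the SMILES (organic subset) is one heavy atom; implicit H are not written.
Heavy atoms by element → C:6, N:1, O:1.
Total: 8.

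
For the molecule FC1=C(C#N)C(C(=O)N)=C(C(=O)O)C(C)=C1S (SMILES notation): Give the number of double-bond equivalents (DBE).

8

Degree of unsaturation = (number of rings) + (number of π bonds).
Ring closures in the SMILES: 1.
π bonds: 5 double bonds (each 1 DoU), 1 triple bond (each 2 DoU) → 7 DoU from unsaturation.
Total DoU = 1 + 7 = 8.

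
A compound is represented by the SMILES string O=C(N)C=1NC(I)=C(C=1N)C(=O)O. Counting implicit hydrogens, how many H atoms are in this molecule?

Walk through each heavy atom and fill implicit hydrogens from standard valence (C 4, N 3, O 2, S 2, halogen 1):
  atom 1: O, bond orders sum to 2 (valence 2) → 0 H
  atom 2: C, bond orders sum to 4 (valence 4) → 0 H
  atom 3: N, bond orders sum to 1 (valence 3) → 2 H
  atom 4: C, bond orders sum to 4 (valence 4) → 0 H
  atom 5: N, bond orders sum to 2 (valence 3) → 1 H
  atom 6: C, bond orders sum to 4 (valence 4) → 0 H
  atom 7: I (halogen, monovalent) → 0 H
  atom 8: C, bond orders sum to 4 (valence 4) → 0 H
  atom 9: C, bond orders sum to 4 (valence 4) → 0 H
  atom 10: N, bond orders sum to 1 (valence 3) → 2 H
  atom 11: C, bond orders sum to 4 (valence 4) → 0 H
  atom 12: O, bond orders sum to 2 (valence 2) → 0 H
  atom 13: O, bond orders sum to 1 (valence 2) → 1 H
Total hydrogens: 6.

6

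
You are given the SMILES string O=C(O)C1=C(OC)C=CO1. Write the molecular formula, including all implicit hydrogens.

Walk through each heavy atom and fill implicit hydrogens from standard valence (C 4, N 3, O 2, S 2, halogen 1):
  atom 1: O, bond orders sum to 2 (valence 2) → 0 H
  atom 2: C, bond orders sum to 4 (valence 4) → 0 H
  atom 3: O, bond orders sum to 1 (valence 2) → 1 H
  atom 4: C, bond orders sum to 4 (valence 4) → 0 H
  atom 5: C, bond orders sum to 4 (valence 4) → 0 H
  atom 6: O, bond orders sum to 2 (valence 2) → 0 H
  atom 7: C, bond orders sum to 1 (valence 4) → 3 H
  atom 8: C, bond orders sum to 3 (valence 4) → 1 H
  atom 9: C, bond orders sum to 3 (valence 4) → 1 H
  atom 10: O, bond orders sum to 2 (valence 2) → 0 H
Totals → C:6, H:6, O:4.
In Hill order: C6H6O4.

C6H6O4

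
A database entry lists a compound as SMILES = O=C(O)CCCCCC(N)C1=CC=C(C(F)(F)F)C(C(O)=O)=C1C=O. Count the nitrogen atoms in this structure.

Scan the SMILES for N atoms (remember two-letter symbols like Cl and Br are single atoms).
Nitrogen count: 1.

1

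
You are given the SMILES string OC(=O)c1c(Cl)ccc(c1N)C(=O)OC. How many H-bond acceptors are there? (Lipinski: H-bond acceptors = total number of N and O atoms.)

N atoms: 1; O atoms: 4.
Lipinski HBA = 1 + 4 = 5.

5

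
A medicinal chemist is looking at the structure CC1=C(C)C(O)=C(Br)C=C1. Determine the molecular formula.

Walk through each heavy atom and fill implicit hydrogens from standard valence (C 4, N 3, O 2, S 2, halogen 1):
  atom 1: C, bond orders sum to 1 (valence 4) → 3 H
  atom 2: C, bond orders sum to 4 (valence 4) → 0 H
  atom 3: C, bond orders sum to 4 (valence 4) → 0 H
  atom 4: C, bond orders sum to 1 (valence 4) → 3 H
  atom 5: C, bond orders sum to 4 (valence 4) → 0 H
  atom 6: O, bond orders sum to 1 (valence 2) → 1 H
  atom 7: C, bond orders sum to 4 (valence 4) → 0 H
  atom 8: Br (halogen, monovalent) → 0 H
  atom 9: C, bond orders sum to 3 (valence 4) → 1 H
  atom 10: C, bond orders sum to 3 (valence 4) → 1 H
Totals → C:8, H:9, Br:1, O:1.

C8H9BrO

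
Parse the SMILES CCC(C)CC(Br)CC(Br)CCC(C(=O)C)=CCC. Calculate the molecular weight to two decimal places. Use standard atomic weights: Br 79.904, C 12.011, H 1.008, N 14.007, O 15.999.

First, the molecular formula is C16H28Br2O (counting implicit H from valence).
  Br: 2 × 79.904 = 159.808
  C: 16 × 12.011 = 192.176
  H: 28 × 1.008 = 28.224
  O: 1 × 15.999 = 15.999
Sum: 2×79.904 + 16×12.011 + 28×1.008 + 1×15.999 = 396.207 → 396.21 g/mol.

396.21 g/mol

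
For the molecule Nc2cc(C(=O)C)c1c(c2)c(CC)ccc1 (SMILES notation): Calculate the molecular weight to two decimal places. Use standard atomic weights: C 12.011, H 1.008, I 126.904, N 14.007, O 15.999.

213.28 g/mol

First, the molecular formula is C14H15NO (counting implicit H from valence).
  C: 14 × 12.011 = 168.154
  H: 15 × 1.008 = 15.120
  N: 1 × 14.007 = 14.007
  O: 1 × 15.999 = 15.999
Sum: 14×12.011 + 15×1.008 + 1×14.007 + 1×15.999 = 213.280 → 213.28 g/mol.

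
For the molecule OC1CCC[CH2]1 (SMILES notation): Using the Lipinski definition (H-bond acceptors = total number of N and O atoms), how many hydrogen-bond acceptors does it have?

1

N atoms: 0; O atoms: 1.
Lipinski HBA = 0 + 1 = 1.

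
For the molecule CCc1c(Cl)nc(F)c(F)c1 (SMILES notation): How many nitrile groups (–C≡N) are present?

Scan the SMILES for the nitrile motif — none present.

0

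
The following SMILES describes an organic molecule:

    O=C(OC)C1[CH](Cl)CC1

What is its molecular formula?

C6H9ClO2

Walk through each heavy atom and fill implicit hydrogens from standard valence (C 4, N 3, O 2, S 2, halogen 1):
  atom 1: O, bond orders sum to 2 (valence 2) → 0 H
  atom 2: C, bond orders sum to 4 (valence 4) → 0 H
  atom 3: O, bond orders sum to 2 (valence 2) → 0 H
  atom 4: C, bond orders sum to 1 (valence 4) → 3 H
  atom 5: C, bond orders sum to 3 (valence 4) → 1 H
  atom 6: C with explicit H count 1
  atom 7: Cl (halogen, monovalent) → 0 H
  atom 8: C, bond orders sum to 2 (valence 4) → 2 H
  atom 9: C, bond orders sum to 2 (valence 4) → 2 H
Totals → C:6, H:9, Cl:1, O:2.
In Hill order: C6H9ClO2.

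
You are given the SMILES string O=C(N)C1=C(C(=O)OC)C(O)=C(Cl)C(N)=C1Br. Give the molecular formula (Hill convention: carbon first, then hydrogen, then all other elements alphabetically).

Walk through each heavy atom and fill implicit hydrogens from standard valence (C 4, N 3, O 2, S 2, halogen 1):
  atom 1: O, bond orders sum to 2 (valence 2) → 0 H
  atom 2: C, bond orders sum to 4 (valence 4) → 0 H
  atom 3: N, bond orders sum to 1 (valence 3) → 2 H
  atom 4: C, bond orders sum to 4 (valence 4) → 0 H
  atom 5: C, bond orders sum to 4 (valence 4) → 0 H
  atom 6: C, bond orders sum to 4 (valence 4) → 0 H
  atom 7: O, bond orders sum to 2 (valence 2) → 0 H
  atom 8: O, bond orders sum to 2 (valence 2) → 0 H
  atom 9: C, bond orders sum to 1 (valence 4) → 3 H
  atom 10: C, bond orders sum to 4 (valence 4) → 0 H
  atom 11: O, bond orders sum to 1 (valence 2) → 1 H
  atom 12: C, bond orders sum to 4 (valence 4) → 0 H
  atom 13: Cl (halogen, monovalent) → 0 H
  atom 14: C, bond orders sum to 4 (valence 4) → 0 H
  atom 15: N, bond orders sum to 1 (valence 3) → 2 H
  atom 16: C, bond orders sum to 4 (valence 4) → 0 H
  atom 17: Br (halogen, monovalent) → 0 H
Totals → C:9, H:8, Br:1, Cl:1, N:2, O:4.
In Hill order: C9H8BrClN2O4.

C9H8BrClN2O4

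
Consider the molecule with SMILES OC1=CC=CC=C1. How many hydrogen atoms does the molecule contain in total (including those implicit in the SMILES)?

Walk through each heavy atom and fill implicit hydrogens from standard valence (C 4, N 3, O 2, S 2, halogen 1):
  atom 1: O, bond orders sum to 1 (valence 2) → 1 H
  atom 2: C, bond orders sum to 4 (valence 4) → 0 H
  atom 3: C, bond orders sum to 3 (valence 4) → 1 H
  atom 4: C, bond orders sum to 3 (valence 4) → 1 H
  atom 5: C, bond orders sum to 3 (valence 4) → 1 H
  atom 6: C, bond orders sum to 3 (valence 4) → 1 H
  atom 7: C, bond orders sum to 3 (valence 4) → 1 H
Total hydrogens: 6.

6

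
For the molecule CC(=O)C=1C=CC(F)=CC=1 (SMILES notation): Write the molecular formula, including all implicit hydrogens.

C8H7FO

Walk through each heavy atom and fill implicit hydrogens from standard valence (C 4, N 3, O 2, S 2, halogen 1):
  atom 1: C, bond orders sum to 1 (valence 4) → 3 H
  atom 2: C, bond orders sum to 4 (valence 4) → 0 H
  atom 3: O, bond orders sum to 2 (valence 2) → 0 H
  atom 4: C, bond orders sum to 4 (valence 4) → 0 H
  atom 5: C, bond orders sum to 3 (valence 4) → 1 H
  atom 6: C, bond orders sum to 3 (valence 4) → 1 H
  atom 7: C, bond orders sum to 4 (valence 4) → 0 H
  atom 8: F (halogen, monovalent) → 0 H
  atom 9: C, bond orders sum to 3 (valence 4) → 1 H
  atom 10: C, bond orders sum to 3 (valence 4) → 1 H
Totals → C:8, H:7, F:1, O:1.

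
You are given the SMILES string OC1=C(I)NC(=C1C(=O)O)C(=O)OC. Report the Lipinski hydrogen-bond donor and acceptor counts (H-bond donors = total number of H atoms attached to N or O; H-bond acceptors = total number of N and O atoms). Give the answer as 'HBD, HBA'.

3, 6

Donors: find every N or O and count the H atoms it carries.
  atom 1 (O): bond orders sum to 1 → 1 H
  atom 5 (N): bond orders sum to 2 → 1 H
  atom 9 (O): bond orders sum to 2 → 0 H
  atom 10 (O): bond orders sum to 1 → 1 H
  atom 12 (O): bond orders sum to 2 → 0 H
  atom 13 (O): bond orders sum to 2 → 0 H
Lipinski HBD = 3.
Acceptors: N atoms = 1, O atoms = 5 → HBA = 6.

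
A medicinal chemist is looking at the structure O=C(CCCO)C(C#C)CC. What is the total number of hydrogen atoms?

14

Walk through each heavy atom and fill implicit hydrogens from standard valence (C 4, N 3, O 2, S 2, halogen 1):
  atom 1: O, bond orders sum to 2 (valence 2) → 0 H
  atom 2: C, bond orders sum to 4 (valence 4) → 0 H
  atom 3: C, bond orders sum to 2 (valence 4) → 2 H
  atom 4: C, bond orders sum to 2 (valence 4) → 2 H
  atom 5: C, bond orders sum to 2 (valence 4) → 2 H
  atom 6: O, bond orders sum to 1 (valence 2) → 1 H
  atom 7: C, bond orders sum to 3 (valence 4) → 1 H
  atom 8: C, bond orders sum to 4 (valence 4) → 0 H
  atom 9: C, bond orders sum to 3 (valence 4) → 1 H
  atom 10: C, bond orders sum to 2 (valence 4) → 2 H
  atom 11: C, bond orders sum to 1 (valence 4) → 3 H
Total hydrogens: 14.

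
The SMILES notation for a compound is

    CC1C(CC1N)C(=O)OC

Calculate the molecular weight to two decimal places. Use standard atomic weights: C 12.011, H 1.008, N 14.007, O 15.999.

143.19 g/mol

First, the molecular formula is C7H13NO2 (counting implicit H from valence).
  C: 7 × 12.011 = 84.077
  H: 13 × 1.008 = 13.104
  N: 1 × 14.007 = 14.007
  O: 2 × 15.999 = 31.998
Sum: 7×12.011 + 13×1.008 + 1×14.007 + 2×15.999 = 143.186 → 143.19 g/mol.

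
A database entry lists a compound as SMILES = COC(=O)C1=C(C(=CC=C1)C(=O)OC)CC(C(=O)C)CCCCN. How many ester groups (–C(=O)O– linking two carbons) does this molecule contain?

2

The ester motif appears at heavy-atom positions 3, 11 in the SMILES.
Other groups present: 1 ketone, 1 primary amine.
Ester count: 2.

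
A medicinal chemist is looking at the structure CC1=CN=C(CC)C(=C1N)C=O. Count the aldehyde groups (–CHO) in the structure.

The aldehyde motif appears at heavy-atom position 11 in the SMILES.
Other groups present: 1 primary amine.
Aldehyde count: 1.

1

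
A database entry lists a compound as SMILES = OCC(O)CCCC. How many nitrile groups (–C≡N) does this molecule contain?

0

Scan the SMILES for the nitrile motif — none present.
Groups that are present: 2 hydroxyl.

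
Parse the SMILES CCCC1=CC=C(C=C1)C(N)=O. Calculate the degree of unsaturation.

Degree of unsaturation = (number of rings) + (number of π bonds).
Ring closures in the SMILES: 1.
π bonds: 4 double bonds (each 1 DoU) → 4 DoU from unsaturation.
Total DoU = 1 + 4 = 5.

5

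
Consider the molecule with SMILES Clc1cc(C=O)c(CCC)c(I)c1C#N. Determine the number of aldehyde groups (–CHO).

1

The aldehyde motif appears at heavy-atom position 5 in the SMILES.
Other groups present: 1 nitrile.
Aldehyde count: 1.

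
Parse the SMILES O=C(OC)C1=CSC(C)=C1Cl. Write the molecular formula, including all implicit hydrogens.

Walk through each heavy atom and fill implicit hydrogens from standard valence (C 4, N 3, O 2, S 2, halogen 1):
  atom 1: O, bond orders sum to 2 (valence 2) → 0 H
  atom 2: C, bond orders sum to 4 (valence 4) → 0 H
  atom 3: O, bond orders sum to 2 (valence 2) → 0 H
  atom 4: C, bond orders sum to 1 (valence 4) → 3 H
  atom 5: C, bond orders sum to 4 (valence 4) → 0 H
  atom 6: C, bond orders sum to 3 (valence 4) → 1 H
  atom 7: S, bond orders sum to 2 (valence 2) → 0 H
  atom 8: C, bond orders sum to 4 (valence 4) → 0 H
  atom 9: C, bond orders sum to 1 (valence 4) → 3 H
  atom 10: C, bond orders sum to 4 (valence 4) → 0 H
  atom 11: Cl (halogen, monovalent) → 0 H
Totals → C:7, H:7, Cl:1, O:2, S:1.
In Hill order: C7H7ClO2S.

C7H7ClO2S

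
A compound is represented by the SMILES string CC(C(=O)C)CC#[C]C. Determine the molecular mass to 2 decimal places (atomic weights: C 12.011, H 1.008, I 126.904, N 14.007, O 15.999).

First, the molecular formula is C8H12O (counting implicit H from valence).
  C: 8 × 12.011 = 96.088
  H: 12 × 1.008 = 12.096
  O: 1 × 15.999 = 15.999
Sum: 8×12.011 + 12×1.008 + 1×15.999 = 124.183 → 124.18 g/mol.

124.18 g/mol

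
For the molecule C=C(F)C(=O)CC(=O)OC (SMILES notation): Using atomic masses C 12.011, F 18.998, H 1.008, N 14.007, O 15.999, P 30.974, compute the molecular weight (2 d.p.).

First, the molecular formula is C6H7FO3 (counting implicit H from valence).
  C: 6 × 12.011 = 72.066
  F: 1 × 18.998 = 18.998
  H: 7 × 1.008 = 7.056
  O: 3 × 15.999 = 47.997
Sum: 6×12.011 + 1×18.998 + 7×1.008 + 3×15.999 = 146.117 → 146.12 g/mol.

146.12 g/mol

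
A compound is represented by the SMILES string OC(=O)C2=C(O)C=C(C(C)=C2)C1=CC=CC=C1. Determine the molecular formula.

Walk through each heavy atom and fill implicit hydrogens from standard valence (C 4, N 3, O 2, S 2, halogen 1):
  atom 1: O, bond orders sum to 1 (valence 2) → 1 H
  atom 2: C, bond orders sum to 4 (valence 4) → 0 H
  atom 3: O, bond orders sum to 2 (valence 2) → 0 H
  atom 4: C, bond orders sum to 4 (valence 4) → 0 H
  atom 5: C, bond orders sum to 4 (valence 4) → 0 H
  atom 6: O, bond orders sum to 1 (valence 2) → 1 H
  atom 7: C, bond orders sum to 3 (valence 4) → 1 H
  atom 8: C, bond orders sum to 4 (valence 4) → 0 H
  atom 9: C, bond orders sum to 4 (valence 4) → 0 H
  atom 10: C, bond orders sum to 1 (valence 4) → 3 H
  atom 11: C, bond orders sum to 3 (valence 4) → 1 H
  atom 12: C, bond orders sum to 4 (valence 4) → 0 H
  atom 13: C, bond orders sum to 3 (valence 4) → 1 H
  atom 14: C, bond orders sum to 3 (valence 4) → 1 H
  atom 15: C, bond orders sum to 3 (valence 4) → 1 H
  atom 16: C, bond orders sum to 3 (valence 4) → 1 H
  atom 17: C, bond orders sum to 3 (valence 4) → 1 H
Totals → C:14, H:12, O:3.
In Hill order: C14H12O3.

C14H12O3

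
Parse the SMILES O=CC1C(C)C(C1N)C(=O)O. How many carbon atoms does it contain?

Count every carbon token in the SMILES (each C, including those in ring-closure positions and inside branches).
Carbon count: 7.

7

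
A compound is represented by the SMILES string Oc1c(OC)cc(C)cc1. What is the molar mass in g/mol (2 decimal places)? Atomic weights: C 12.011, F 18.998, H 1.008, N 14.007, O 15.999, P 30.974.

138.17 g/mol

First, the molecular formula is C8H10O2 (counting implicit H from valence).
  C: 8 × 12.011 = 96.088
  H: 10 × 1.008 = 10.080
  O: 2 × 15.999 = 31.998
Sum: 8×12.011 + 10×1.008 + 2×15.999 = 138.166 → 138.17 g/mol.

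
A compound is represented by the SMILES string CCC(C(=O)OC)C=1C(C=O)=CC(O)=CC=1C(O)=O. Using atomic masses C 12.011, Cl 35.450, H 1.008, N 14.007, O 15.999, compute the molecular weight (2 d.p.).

266.25 g/mol

First, the molecular formula is C13H14O6 (counting implicit H from valence).
  C: 13 × 12.011 = 156.143
  H: 14 × 1.008 = 14.112
  O: 6 × 15.999 = 95.994
Sum: 13×12.011 + 14×1.008 + 6×15.999 = 266.249 → 266.25 g/mol.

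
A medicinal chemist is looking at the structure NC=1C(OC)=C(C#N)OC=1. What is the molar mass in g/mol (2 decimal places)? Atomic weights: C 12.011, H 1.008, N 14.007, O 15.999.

138.13 g/mol

First, the molecular formula is C6H6N2O2 (counting implicit H from valence).
  C: 6 × 12.011 = 72.066
  H: 6 × 1.008 = 6.048
  N: 2 × 14.007 = 28.014
  O: 2 × 15.999 = 31.998
Sum: 6×12.011 + 6×1.008 + 2×14.007 + 2×15.999 = 138.126 → 138.13 g/mol.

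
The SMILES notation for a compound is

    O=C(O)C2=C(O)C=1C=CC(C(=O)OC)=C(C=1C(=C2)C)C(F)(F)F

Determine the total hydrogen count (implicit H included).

Walk through each heavy atom and fill implicit hydrogens from standard valence (C 4, N 3, O 2, S 2, halogen 1):
  atom 1: O, bond orders sum to 2 (valence 2) → 0 H
  atom 2: C, bond orders sum to 4 (valence 4) → 0 H
  atom 3: O, bond orders sum to 1 (valence 2) → 1 H
  atom 4: C, bond orders sum to 4 (valence 4) → 0 H
  atom 5: C, bond orders sum to 4 (valence 4) → 0 H
  atom 6: O, bond orders sum to 1 (valence 2) → 1 H
  atom 7: C, bond orders sum to 4 (valence 4) → 0 H
  atom 8: C, bond orders sum to 3 (valence 4) → 1 H
  atom 9: C, bond orders sum to 3 (valence 4) → 1 H
  atom 10: C, bond orders sum to 4 (valence 4) → 0 H
  atom 11: C, bond orders sum to 4 (valence 4) → 0 H
  atom 12: O, bond orders sum to 2 (valence 2) → 0 H
  atom 13: O, bond orders sum to 2 (valence 2) → 0 H
  atom 14: C, bond orders sum to 1 (valence 4) → 3 H
  atom 15: C, bond orders sum to 4 (valence 4) → 0 H
  atom 16: C, bond orders sum to 4 (valence 4) → 0 H
  atom 17: C, bond orders sum to 4 (valence 4) → 0 H
  atom 18: C, bond orders sum to 3 (valence 4) → 1 H
  atom 19: C, bond orders sum to 1 (valence 4) → 3 H
  atom 20: C, bond orders sum to 4 (valence 4) → 0 H
  atom 21: F (halogen, monovalent) → 0 H
  atom 22: F (halogen, monovalent) → 0 H
  atom 23: F (halogen, monovalent) → 0 H
Total hydrogens: 11.

11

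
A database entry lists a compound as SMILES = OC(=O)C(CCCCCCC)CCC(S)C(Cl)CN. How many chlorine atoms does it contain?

1

Scan the SMILES for Cl atoms (remember two-letter symbols like Cl and Br are single atoms).
Chlorine count: 1.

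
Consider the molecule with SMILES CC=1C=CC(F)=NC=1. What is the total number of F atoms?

Scan the SMILES for F atoms (remember two-letter symbols like Cl and Br are single atoms).
Fluorine count: 1.

1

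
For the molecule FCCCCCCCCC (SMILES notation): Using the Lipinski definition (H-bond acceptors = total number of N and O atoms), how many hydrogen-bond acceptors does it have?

0

N atoms: 0; O atoms: 0.
Lipinski HBA = 0 + 0 = 0.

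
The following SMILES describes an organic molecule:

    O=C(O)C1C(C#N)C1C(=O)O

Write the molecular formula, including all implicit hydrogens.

Walk through each heavy atom and fill implicit hydrogens from standard valence (C 4, N 3, O 2, S 2, halogen 1):
  atom 1: O, bond orders sum to 2 (valence 2) → 0 H
  atom 2: C, bond orders sum to 4 (valence 4) → 0 H
  atom 3: O, bond orders sum to 1 (valence 2) → 1 H
  atom 4: C, bond orders sum to 3 (valence 4) → 1 H
  atom 5: C, bond orders sum to 3 (valence 4) → 1 H
  atom 6: C, bond orders sum to 4 (valence 4) → 0 H
  atom 7: N, bond orders sum to 3 (valence 3) → 0 H
  atom 8: C, bond orders sum to 3 (valence 4) → 1 H
  atom 9: C, bond orders sum to 4 (valence 4) → 0 H
  atom 10: O, bond orders sum to 2 (valence 2) → 0 H
  atom 11: O, bond orders sum to 1 (valence 2) → 1 H
Totals → C:6, H:5, N:1, O:4.

C6H5NO4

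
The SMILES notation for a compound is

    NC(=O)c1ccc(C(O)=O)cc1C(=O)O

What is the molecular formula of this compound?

C9H7NO5

Walk through each heavy atom and fill implicit hydrogens from standard valence (C 4, N 3, O 2, S 2, halogen 1); for lowercase aromatic atoms, an aromatic c carries 1 H when it has two neighbours and 0 H with three, and aromatic n carries 0 H:
  atom 1: N, bond orders sum to 1 (valence 3) → 2 H
  atom 2: C, bond orders sum to 4 (valence 4) → 0 H
  atom 3: O, bond orders sum to 2 (valence 2) → 0 H
  atom 4: aromatic c, 3 neighbours → 0 H
  atom 5: aromatic c, 2 neighbours → 1 H
  atom 6: aromatic c, 2 neighbours → 1 H
  atom 7: aromatic c, 3 neighbours → 0 H
  atom 8: C, bond orders sum to 4 (valence 4) → 0 H
  atom 9: O, bond orders sum to 1 (valence 2) → 1 H
  atom 10: O, bond orders sum to 2 (valence 2) → 0 H
  atom 11: aromatic c, 2 neighbours → 1 H
  atom 12: aromatic c, 3 neighbours → 0 H
  atom 13: C, bond orders sum to 4 (valence 4) → 0 H
  atom 14: O, bond orders sum to 2 (valence 2) → 0 H
  atom 15: O, bond orders sum to 1 (valence 2) → 1 H
Totals → C:9, H:7, N:1, O:5.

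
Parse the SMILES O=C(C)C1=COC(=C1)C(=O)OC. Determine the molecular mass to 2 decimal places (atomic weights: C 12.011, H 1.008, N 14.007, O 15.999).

168.15 g/mol

First, the molecular formula is C8H8O4 (counting implicit H from valence).
  C: 8 × 12.011 = 96.088
  H: 8 × 1.008 = 8.064
  O: 4 × 15.999 = 63.996
Sum: 8×12.011 + 8×1.008 + 4×15.999 = 168.148 → 168.15 g/mol.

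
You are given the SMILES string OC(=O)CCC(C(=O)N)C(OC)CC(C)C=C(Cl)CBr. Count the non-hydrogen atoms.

Every atom symbol written in the SMILES (organic subset) is one heavy atom; implicit H are not written.
Heavy atoms by element → Br:1, C:13, Cl:1, N:1, O:4.
Total: 20.

20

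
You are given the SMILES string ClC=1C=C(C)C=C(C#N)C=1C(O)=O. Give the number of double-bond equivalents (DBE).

7

Molecular formula: C9H6ClNO2.
DoU = (2C + 2 + N − H − X) / 2, where X is the halogen count and O/S are ignored.
    = (2·9 + 2 + 1 − 6 − 1) / 2 = 14 / 2 = 7.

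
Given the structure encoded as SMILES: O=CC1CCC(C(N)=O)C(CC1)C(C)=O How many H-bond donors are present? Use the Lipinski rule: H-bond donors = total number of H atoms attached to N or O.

Donors: find every N or O and count the H atoms it carries.
  atom 1 (O): bond orders sum to 2 → 0 H
  atom 8 (N): bond orders sum to 1 → 2 H
  atom 9 (O): bond orders sum to 2 → 0 H
  atom 15 (O): bond orders sum to 2 → 0 H
Lipinski HBD = 2.

2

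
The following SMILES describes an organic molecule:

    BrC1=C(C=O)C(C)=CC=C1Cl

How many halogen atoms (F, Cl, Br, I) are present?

2

Halogen atoms appear at heavy-atom positions 1, 11 (1×Br, 1×Cl).
Other groups present: 1 aldehyde.
Halogen count: 2.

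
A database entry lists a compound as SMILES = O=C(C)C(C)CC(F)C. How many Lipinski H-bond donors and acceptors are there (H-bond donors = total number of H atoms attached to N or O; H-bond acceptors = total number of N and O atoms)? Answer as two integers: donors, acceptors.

Donors: find every N or O and count the H atoms it carries.
  atom 1 (O): bond orders sum to 2 → 0 H
Lipinski HBD = 0.
Acceptors: N atoms = 0, O atoms = 1 → HBA = 1.

0, 1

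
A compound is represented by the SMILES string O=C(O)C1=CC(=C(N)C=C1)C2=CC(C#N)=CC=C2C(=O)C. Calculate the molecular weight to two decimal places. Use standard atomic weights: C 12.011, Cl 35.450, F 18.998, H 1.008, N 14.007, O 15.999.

First, the molecular formula is C16H12N2O3 (counting implicit H from valence).
  C: 16 × 12.011 = 192.176
  H: 12 × 1.008 = 12.096
  N: 2 × 14.007 = 28.014
  O: 3 × 15.999 = 47.997
Sum: 16×12.011 + 12×1.008 + 2×14.007 + 3×15.999 = 280.283 → 280.28 g/mol.

280.28 g/mol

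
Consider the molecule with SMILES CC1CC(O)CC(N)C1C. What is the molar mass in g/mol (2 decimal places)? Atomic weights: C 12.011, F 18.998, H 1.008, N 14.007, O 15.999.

First, the molecular formula is C8H17NO (counting implicit H from valence).
  C: 8 × 12.011 = 96.088
  H: 17 × 1.008 = 17.136
  N: 1 × 14.007 = 14.007
  O: 1 × 15.999 = 15.999
Sum: 8×12.011 + 17×1.008 + 1×14.007 + 1×15.999 = 143.230 → 143.23 g/mol.

143.23 g/mol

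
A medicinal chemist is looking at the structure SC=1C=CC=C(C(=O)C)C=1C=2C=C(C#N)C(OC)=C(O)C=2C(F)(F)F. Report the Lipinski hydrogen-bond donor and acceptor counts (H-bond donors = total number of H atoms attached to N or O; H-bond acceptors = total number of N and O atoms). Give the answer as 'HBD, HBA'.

Donors: find every N or O and count the H atoms it carries.
  atom 8 (O): bond orders sum to 2 → 0 H
  atom 15 (N): bond orders sum to 3 → 0 H
  atom 17 (O): bond orders sum to 2 → 0 H
  atom 20 (O): bond orders sum to 1 → 1 H
Lipinski HBD = 1.
Acceptors: N atoms = 1, O atoms = 3 → HBA = 4.

1, 4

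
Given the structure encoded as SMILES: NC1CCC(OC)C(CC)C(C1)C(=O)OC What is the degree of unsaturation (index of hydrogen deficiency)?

2

Molecular formula: C12H23NO3.
DoU = (2C + 2 + N − H − X) / 2, where X is the halogen count and O/S are ignored.
    = (2·12 + 2 + 1 − 23 − 0) / 2 = 4 / 2 = 2.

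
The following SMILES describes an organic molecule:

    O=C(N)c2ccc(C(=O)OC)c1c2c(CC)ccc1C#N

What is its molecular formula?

Walk through each heavy atom and fill implicit hydrogens from standard valence (C 4, N 3, O 2, S 2, halogen 1); for lowercase aromatic atoms, an aromatic c carries 1 H when it has two neighbours and 0 H with three, and aromatic n carries 0 H:
  atom 1: O, bond orders sum to 2 (valence 2) → 0 H
  atom 2: C, bond orders sum to 4 (valence 4) → 0 H
  atom 3: N, bond orders sum to 1 (valence 3) → 2 H
  atom 4: aromatic c, 3 neighbours → 0 H
  atom 5: aromatic c, 2 neighbours → 1 H
  atom 6: aromatic c, 2 neighbours → 1 H
  atom 7: aromatic c, 3 neighbours → 0 H
  atom 8: C, bond orders sum to 4 (valence 4) → 0 H
  atom 9: O, bond orders sum to 2 (valence 2) → 0 H
  atom 10: O, bond orders sum to 2 (valence 2) → 0 H
  atom 11: C, bond orders sum to 1 (valence 4) → 3 H
  atom 12: aromatic c, 3 neighbours → 0 H
  atom 13: aromatic c, 3 neighbours → 0 H
  atom 14: aromatic c, 3 neighbours → 0 H
  atom 15: C, bond orders sum to 2 (valence 4) → 2 H
  atom 16: C, bond orders sum to 1 (valence 4) → 3 H
  atom 17: aromatic c, 2 neighbours → 1 H
  atom 18: aromatic c, 2 neighbours → 1 H
  atom 19: aromatic c, 3 neighbours → 0 H
  atom 20: C, bond orders sum to 4 (valence 4) → 0 H
  atom 21: N, bond orders sum to 3 (valence 3) → 0 H
Totals → C:16, H:14, N:2, O:3.

C16H14N2O3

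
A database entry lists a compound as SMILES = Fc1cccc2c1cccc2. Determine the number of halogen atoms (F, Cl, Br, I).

Halogen atoms appear at heavy-atom position 1 (1×F).
Halogen count: 1.

1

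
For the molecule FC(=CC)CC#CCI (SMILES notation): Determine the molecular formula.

Walk through each heavy atom and fill implicit hydrogens from standard valence (C 4, N 3, O 2, S 2, halogen 1):
  atom 1: F (halogen, monovalent) → 0 H
  atom 2: C, bond orders sum to 4 (valence 4) → 0 H
  atom 3: C, bond orders sum to 3 (valence 4) → 1 H
  atom 4: C, bond orders sum to 1 (valence 4) → 3 H
  atom 5: C, bond orders sum to 2 (valence 4) → 2 H
  atom 6: C, bond orders sum to 4 (valence 4) → 0 H
  atom 7: C, bond orders sum to 4 (valence 4) → 0 H
  atom 8: C, bond orders sum to 2 (valence 4) → 2 H
  atom 9: I (halogen, monovalent) → 0 H
Totals → C:7, H:8, F:1, I:1.

C7H8FI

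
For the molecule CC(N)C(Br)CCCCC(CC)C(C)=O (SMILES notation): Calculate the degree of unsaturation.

1

Degree of unsaturation = (number of rings) + (number of π bonds).
Ring closures in the SMILES: 0.
π bonds: 1 double bond (each 1 DoU) → 1 DoU from unsaturation.
Total DoU = 0 + 1 = 1.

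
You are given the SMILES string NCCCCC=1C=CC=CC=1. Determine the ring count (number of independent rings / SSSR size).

1

In SMILES, each pair of matching ring-closure digits denotes one ring-closing bond; the number of such bonds equals the number of independent rings.
Ring-closure bonds here: 1.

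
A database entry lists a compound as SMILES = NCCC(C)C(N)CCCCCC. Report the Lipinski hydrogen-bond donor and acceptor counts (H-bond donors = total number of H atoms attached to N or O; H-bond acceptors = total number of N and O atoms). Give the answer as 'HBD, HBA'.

4, 2

Donors: find every N or O and count the H atoms it carries.
  atom 1 (N): bond orders sum to 1 → 2 H
  atom 7 (N): bond orders sum to 1 → 2 H
Lipinski HBD = 4.
Acceptors: N atoms = 2, O atoms = 0 → HBA = 2.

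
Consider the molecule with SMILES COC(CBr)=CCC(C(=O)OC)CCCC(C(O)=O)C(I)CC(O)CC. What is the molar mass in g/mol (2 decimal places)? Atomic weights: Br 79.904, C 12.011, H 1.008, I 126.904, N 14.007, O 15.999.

549.24 g/mol

First, the molecular formula is C18H30BrIO6 (counting implicit H from valence).
  Br: 1 × 79.904 = 79.904
  C: 18 × 12.011 = 216.198
  H: 30 × 1.008 = 30.240
  I: 1 × 126.904 = 126.904
  O: 6 × 15.999 = 95.994
Sum: 1×79.904 + 18×12.011 + 30×1.008 + 1×126.904 + 6×15.999 = 549.240 → 549.24 g/mol.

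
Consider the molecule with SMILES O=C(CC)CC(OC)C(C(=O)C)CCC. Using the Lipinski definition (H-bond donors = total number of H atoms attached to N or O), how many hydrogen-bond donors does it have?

0

Donors: find every N or O and count the H atoms it carries.
  atom 1 (O): bond orders sum to 2 → 0 H
  atom 7 (O): bond orders sum to 2 → 0 H
  atom 11 (O): bond orders sum to 2 → 0 H
Lipinski HBD = 0.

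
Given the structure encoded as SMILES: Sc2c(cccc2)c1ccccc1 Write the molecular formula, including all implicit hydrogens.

Walk through each heavy atom and fill implicit hydrogens from standard valence (C 4, N 3, O 2, S 2, halogen 1); for lowercase aromatic atoms, an aromatic c carries 1 H when it has two neighbours and 0 H with three, and aromatic n carries 0 H:
  atom 1: S, bond orders sum to 1 (valence 2) → 1 H
  atom 2: aromatic c, 3 neighbours → 0 H
  atom 3: aromatic c, 3 neighbours → 0 H
  atom 4: aromatic c, 2 neighbours → 1 H
  atom 5: aromatic c, 2 neighbours → 1 H
  atom 6: aromatic c, 2 neighbours → 1 H
  atom 7: aromatic c, 2 neighbours → 1 H
  atom 8: aromatic c, 3 neighbours → 0 H
  atom 9: aromatic c, 2 neighbours → 1 H
  atom 10: aromatic c, 2 neighbours → 1 H
  atom 11: aromatic c, 2 neighbours → 1 H
  atom 12: aromatic c, 2 neighbours → 1 H
  atom 13: aromatic c, 2 neighbours → 1 H
Totals → C:12, H:10, S:1.

C12H10S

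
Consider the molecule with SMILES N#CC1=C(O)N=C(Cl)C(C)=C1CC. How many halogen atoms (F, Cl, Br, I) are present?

Halogen atoms appear at heavy-atom position 8 (1×Cl).
Other groups present: 1 hydroxyl, 1 nitrile.
Halogen count: 1.

1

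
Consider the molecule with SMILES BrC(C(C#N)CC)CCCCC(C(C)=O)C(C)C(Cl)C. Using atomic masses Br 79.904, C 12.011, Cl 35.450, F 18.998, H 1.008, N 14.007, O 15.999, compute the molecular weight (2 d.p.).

First, the molecular formula is C16H27BrClNO (counting implicit H from valence).
  Br: 1 × 79.904 = 79.904
  C: 16 × 12.011 = 192.176
  Cl: 1 × 35.450 = 35.450
  H: 27 × 1.008 = 27.216
  N: 1 × 14.007 = 14.007
  O: 1 × 15.999 = 15.999
Sum: 1×79.904 + 16×12.011 + 1×35.450 + 27×1.008 + 1×14.007 + 1×15.999 = 364.752 → 364.75 g/mol.

364.75 g/mol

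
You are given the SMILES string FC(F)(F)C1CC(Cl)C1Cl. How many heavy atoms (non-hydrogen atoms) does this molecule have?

Every atom symbol written in the SMILES (organic subset) is one heavy atom; implicit H are not written.
Heavy atoms by element → C:5, Cl:2, F:3.
Total: 10.

10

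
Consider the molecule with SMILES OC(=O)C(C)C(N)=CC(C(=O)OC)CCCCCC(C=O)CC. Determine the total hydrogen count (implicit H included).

Walk through each heavy atom and fill implicit hydrogens from standard valence (C 4, N 3, O 2, S 2, halogen 1):
  atom 1: O, bond orders sum to 1 (valence 2) → 1 H
  atom 2: C, bond orders sum to 4 (valence 4) → 0 H
  atom 3: O, bond orders sum to 2 (valence 2) → 0 H
  atom 4: C, bond orders sum to 3 (valence 4) → 1 H
  atom 5: C, bond orders sum to 1 (valence 4) → 3 H
  atom 6: C, bond orders sum to 4 (valence 4) → 0 H
  atom 7: N, bond orders sum to 1 (valence 3) → 2 H
  atom 8: C, bond orders sum to 3 (valence 4) → 1 H
  atom 9: C, bond orders sum to 3 (valence 4) → 1 H
  atom 10: C, bond orders sum to 4 (valence 4) → 0 H
  atom 11: O, bond orders sum to 2 (valence 2) → 0 H
  atom 12: O, bond orders sum to 2 (valence 2) → 0 H
  atom 13: C, bond orders sum to 1 (valence 4) → 3 H
  atom 14: C, bond orders sum to 2 (valence 4) → 2 H
  atom 15: C, bond orders sum to 2 (valence 4) → 2 H
  atom 16: C, bond orders sum to 2 (valence 4) → 2 H
  atom 17: C, bond orders sum to 2 (valence 4) → 2 H
  atom 18: C, bond orders sum to 2 (valence 4) → 2 H
  atom 19: C, bond orders sum to 3 (valence 4) → 1 H
  atom 20: C, bond orders sum to 3 (valence 4) → 1 H
  atom 21: O, bond orders sum to 2 (valence 2) → 0 H
  atom 22: C, bond orders sum to 2 (valence 4) → 2 H
  atom 23: C, bond orders sum to 1 (valence 4) → 3 H
Total hydrogens: 29.

29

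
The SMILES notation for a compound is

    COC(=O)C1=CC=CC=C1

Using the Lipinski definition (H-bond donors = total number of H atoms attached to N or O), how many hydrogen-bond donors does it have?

0

Donors: find every N or O and count the H atoms it carries.
  atom 2 (O): bond orders sum to 2 → 0 H
  atom 4 (O): bond orders sum to 2 → 0 H
Lipinski HBD = 0.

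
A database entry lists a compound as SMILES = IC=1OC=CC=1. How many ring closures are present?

1

In SMILES, each pair of matching ring-closure digits denotes one ring-closing bond; the number of such bonds equals the number of independent rings.
Ring-closure bonds here: 1.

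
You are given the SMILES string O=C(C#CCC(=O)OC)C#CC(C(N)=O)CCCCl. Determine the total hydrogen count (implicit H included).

Walk through each heavy atom and fill implicit hydrogens from standard valence (C 4, N 3, O 2, S 2, halogen 1):
  atom 1: O, bond orders sum to 2 (valence 2) → 0 H
  atom 2: C, bond orders sum to 4 (valence 4) → 0 H
  atom 3: C, bond orders sum to 4 (valence 4) → 0 H
  atom 4: C, bond orders sum to 4 (valence 4) → 0 H
  atom 5: C, bond orders sum to 2 (valence 4) → 2 H
  atom 6: C, bond orders sum to 4 (valence 4) → 0 H
  atom 7: O, bond orders sum to 2 (valence 2) → 0 H
  atom 8: O, bond orders sum to 2 (valence 2) → 0 H
  atom 9: C, bond orders sum to 1 (valence 4) → 3 H
  atom 10: C, bond orders sum to 4 (valence 4) → 0 H
  atom 11: C, bond orders sum to 4 (valence 4) → 0 H
  atom 12: C, bond orders sum to 3 (valence 4) → 1 H
  atom 13: C, bond orders sum to 4 (valence 4) → 0 H
  atom 14: N, bond orders sum to 1 (valence 3) → 2 H
  atom 15: O, bond orders sum to 2 (valence 2) → 0 H
  atom 16: C, bond orders sum to 2 (valence 4) → 2 H
  atom 17: C, bond orders sum to 2 (valence 4) → 2 H
  atom 18: C, bond orders sum to 2 (valence 4) → 2 H
  atom 19: Cl (halogen, monovalent) → 0 H
Total hydrogens: 14.

14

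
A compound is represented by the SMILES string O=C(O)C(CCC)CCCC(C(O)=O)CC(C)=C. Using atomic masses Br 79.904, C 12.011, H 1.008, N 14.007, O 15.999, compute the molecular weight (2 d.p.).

First, the molecular formula is C14H24O4 (counting implicit H from valence).
  C: 14 × 12.011 = 168.154
  H: 24 × 1.008 = 24.192
  O: 4 × 15.999 = 63.996
Sum: 14×12.011 + 24×1.008 + 4×15.999 = 256.342 → 256.34 g/mol.

256.34 g/mol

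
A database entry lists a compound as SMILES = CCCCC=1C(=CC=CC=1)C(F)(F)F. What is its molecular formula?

C11H13F3

Walk through each heavy atom and fill implicit hydrogens from standard valence (C 4, N 3, O 2, S 2, halogen 1):
  atom 1: C, bond orders sum to 1 (valence 4) → 3 H
  atom 2: C, bond orders sum to 2 (valence 4) → 2 H
  atom 3: C, bond orders sum to 2 (valence 4) → 2 H
  atom 4: C, bond orders sum to 2 (valence 4) → 2 H
  atom 5: C, bond orders sum to 4 (valence 4) → 0 H
  atom 6: C, bond orders sum to 4 (valence 4) → 0 H
  atom 7: C, bond orders sum to 3 (valence 4) → 1 H
  atom 8: C, bond orders sum to 3 (valence 4) → 1 H
  atom 9: C, bond orders sum to 3 (valence 4) → 1 H
  atom 10: C, bond orders sum to 3 (valence 4) → 1 H
  atom 11: C, bond orders sum to 4 (valence 4) → 0 H
  atom 12: F (halogen, monovalent) → 0 H
  atom 13: F (halogen, monovalent) → 0 H
  atom 14: F (halogen, monovalent) → 0 H
Totals → C:11, H:13, F:3.
In Hill order: C11H13F3.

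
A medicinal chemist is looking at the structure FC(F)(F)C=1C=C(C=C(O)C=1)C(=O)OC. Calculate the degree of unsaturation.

Degree of unsaturation = (number of rings) + (number of π bonds).
Ring closures in the SMILES: 1.
π bonds: 4 double bonds (each 1 DoU) → 4 DoU from unsaturation.
Total DoU = 1 + 4 = 5.

5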